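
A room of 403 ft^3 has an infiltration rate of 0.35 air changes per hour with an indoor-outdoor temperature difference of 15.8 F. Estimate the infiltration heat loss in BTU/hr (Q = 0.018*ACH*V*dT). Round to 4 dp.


Q = 0.018 * 0.35 * 403 * 15.8 = 40.1146 BTU/hr

40.1146 BTU/hr


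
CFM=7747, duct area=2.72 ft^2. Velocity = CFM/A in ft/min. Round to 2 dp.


V = 7747 / 2.72 = 2848.16 ft/min

2848.16 ft/min


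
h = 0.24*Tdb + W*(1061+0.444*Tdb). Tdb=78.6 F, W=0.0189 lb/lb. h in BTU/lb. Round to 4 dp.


h = 0.24*78.6 + 0.0189*(1061+0.444*78.6) = 39.5765 BTU/lb

39.5765 BTU/lb


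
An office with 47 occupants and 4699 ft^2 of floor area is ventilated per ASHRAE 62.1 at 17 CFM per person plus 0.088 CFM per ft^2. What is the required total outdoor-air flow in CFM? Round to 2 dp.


Total = 47*17 + 4699*0.088 = 1212.51 CFM

1212.51 CFM


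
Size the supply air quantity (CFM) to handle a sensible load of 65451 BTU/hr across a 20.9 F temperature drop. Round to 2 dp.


CFM = 65451 / (1.08 * 20.9) = 2899.65

2899.65 CFM


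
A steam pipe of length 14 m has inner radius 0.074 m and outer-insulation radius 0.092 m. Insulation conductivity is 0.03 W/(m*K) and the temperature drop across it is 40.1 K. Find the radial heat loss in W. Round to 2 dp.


Q = 2*pi*0.03*14*40.1/ln(0.092/0.074) = 486.04 W

486.04 W


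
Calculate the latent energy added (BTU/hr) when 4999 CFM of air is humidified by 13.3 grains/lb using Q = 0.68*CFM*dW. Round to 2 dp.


Q = 0.68 * 4999 * 13.3 = 45210.96 BTU/hr

45210.96 BTU/hr


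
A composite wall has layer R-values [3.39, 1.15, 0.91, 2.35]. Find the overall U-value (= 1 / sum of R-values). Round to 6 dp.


R_total = 3.39 + 1.15 + 0.91 + 2.35 = 7.80
U = 1/7.80 = 0.128205

0.128205


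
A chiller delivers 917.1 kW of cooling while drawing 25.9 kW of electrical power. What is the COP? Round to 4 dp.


COP = 917.1 / 25.9 = 35.4093

35.4093


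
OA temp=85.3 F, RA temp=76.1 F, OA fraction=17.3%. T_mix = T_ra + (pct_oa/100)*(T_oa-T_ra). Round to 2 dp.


T_mix = 76.1 + (17.3/100)*(85.3-76.1) = 77.69 F

77.69 F


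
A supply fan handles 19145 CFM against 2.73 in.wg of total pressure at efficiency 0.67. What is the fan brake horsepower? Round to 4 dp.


BHP = 19145 * 2.73 / (6356 * 0.67) = 12.2732 hp

12.2732 hp


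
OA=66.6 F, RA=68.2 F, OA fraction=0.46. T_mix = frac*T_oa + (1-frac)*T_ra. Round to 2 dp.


T_mix = 0.46*66.6 + 0.54*68.2 = 67.46 F

67.46 F


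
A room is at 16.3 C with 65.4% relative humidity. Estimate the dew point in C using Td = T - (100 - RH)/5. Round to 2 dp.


Td = 16.3 - (100-65.4)/5 = 9.38 C

9.38 C


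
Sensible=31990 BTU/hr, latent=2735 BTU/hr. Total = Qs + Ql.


Qt = 31990 + 2735 = 34725 BTU/hr

34725 BTU/hr


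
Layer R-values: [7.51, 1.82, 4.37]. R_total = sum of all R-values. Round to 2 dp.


R_total = 7.51 + 1.82 + 4.37 = 13.70

13.70


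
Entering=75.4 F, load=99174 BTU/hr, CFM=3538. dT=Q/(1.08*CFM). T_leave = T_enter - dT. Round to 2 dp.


dT = 99174/(1.08*3538) = 25.9547
T_leave = 75.4 - 25.9547 = 49.45 F

49.45 F


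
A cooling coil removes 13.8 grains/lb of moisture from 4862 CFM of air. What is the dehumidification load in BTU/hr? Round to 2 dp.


Q = 0.68 * 4862 * 13.8 = 45625.01 BTU/hr

45625.01 BTU/hr


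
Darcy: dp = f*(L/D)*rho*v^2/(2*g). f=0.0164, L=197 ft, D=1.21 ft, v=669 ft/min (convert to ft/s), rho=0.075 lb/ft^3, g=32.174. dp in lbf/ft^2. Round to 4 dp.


v_fps = 669/60 = 11.15 ft/s
dp = 0.0164*(197/1.21)*0.075*11.15^2/(2*32.174) = 0.3869 lbf/ft^2

0.3869 lbf/ft^2


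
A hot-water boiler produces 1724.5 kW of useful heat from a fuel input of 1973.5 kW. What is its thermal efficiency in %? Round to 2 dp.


eta = (1724.5/1973.5)*100 = 87.38 %

87.38 %


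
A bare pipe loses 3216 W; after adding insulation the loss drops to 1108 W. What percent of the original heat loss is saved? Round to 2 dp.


Savings = ((3216-1108)/3216)*100 = 65.55 %

65.55 %


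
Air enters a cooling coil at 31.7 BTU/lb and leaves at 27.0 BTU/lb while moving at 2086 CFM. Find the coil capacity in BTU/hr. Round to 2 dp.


Q = 4.5 * 2086 * (31.7 - 27.0) = 44118.90 BTU/hr

44118.90 BTU/hr


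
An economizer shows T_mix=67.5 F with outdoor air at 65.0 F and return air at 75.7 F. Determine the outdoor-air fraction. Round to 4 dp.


frac = (67.5 - 75.7) / (65.0 - 75.7) = 0.7664

0.7664


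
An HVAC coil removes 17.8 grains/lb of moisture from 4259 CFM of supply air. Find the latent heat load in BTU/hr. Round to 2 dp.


Q = 0.68 * 4259 * 17.8 = 51550.94 BTU/hr

51550.94 BTU/hr


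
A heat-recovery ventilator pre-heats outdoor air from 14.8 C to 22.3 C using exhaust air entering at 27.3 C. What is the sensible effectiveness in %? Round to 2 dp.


eff = (22.3-14.8)/(27.3-14.8)*100 = 60.00 %

60.00 %


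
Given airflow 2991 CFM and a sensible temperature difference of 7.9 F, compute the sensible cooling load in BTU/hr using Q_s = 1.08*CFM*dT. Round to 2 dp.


Q = 1.08 * 2991 * 7.9 = 25519.21 BTU/hr

25519.21 BTU/hr


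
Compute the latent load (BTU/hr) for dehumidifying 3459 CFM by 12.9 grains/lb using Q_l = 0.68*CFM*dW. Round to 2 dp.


Q = 0.68 * 3459 * 12.9 = 30342.35 BTU/hr

30342.35 BTU/hr


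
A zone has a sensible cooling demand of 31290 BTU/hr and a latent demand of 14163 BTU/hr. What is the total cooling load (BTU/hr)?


Qt = 31290 + 14163 = 45453 BTU/hr

45453 BTU/hr


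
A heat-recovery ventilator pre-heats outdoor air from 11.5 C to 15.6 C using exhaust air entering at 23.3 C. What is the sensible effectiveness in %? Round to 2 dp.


eff = (15.6-11.5)/(23.3-11.5)*100 = 34.75 %

34.75 %


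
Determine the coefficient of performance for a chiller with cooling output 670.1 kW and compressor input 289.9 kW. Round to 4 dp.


COP = 670.1 / 289.9 = 2.3115

2.3115


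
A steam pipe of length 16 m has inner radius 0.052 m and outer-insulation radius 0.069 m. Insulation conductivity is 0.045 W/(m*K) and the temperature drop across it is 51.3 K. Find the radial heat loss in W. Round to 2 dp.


Q = 2*pi*0.045*16*51.3/ln(0.069/0.052) = 820.45 W

820.45 W


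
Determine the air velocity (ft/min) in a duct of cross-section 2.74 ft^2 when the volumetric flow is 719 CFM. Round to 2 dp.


V = 719 / 2.74 = 262.41 ft/min

262.41 ft/min


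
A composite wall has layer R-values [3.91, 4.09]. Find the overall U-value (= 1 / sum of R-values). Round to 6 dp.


R_total = 3.91 + 4.09 = 8.00
U = 1/8.00 = 0.125000

0.125000


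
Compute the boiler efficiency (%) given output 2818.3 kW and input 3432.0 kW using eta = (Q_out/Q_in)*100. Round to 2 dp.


eta = (2818.3/3432.0)*100 = 82.12 %

82.12 %


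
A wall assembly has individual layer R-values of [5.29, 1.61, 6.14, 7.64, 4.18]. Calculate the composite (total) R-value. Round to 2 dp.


R_total = 5.29 + 1.61 + 6.14 + 7.64 + 4.18 = 24.86

24.86


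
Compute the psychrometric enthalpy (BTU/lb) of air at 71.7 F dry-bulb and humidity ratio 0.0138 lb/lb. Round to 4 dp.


h = 0.24*71.7 + 0.0138*(1061+0.444*71.7) = 32.2891 BTU/lb

32.2891 BTU/lb


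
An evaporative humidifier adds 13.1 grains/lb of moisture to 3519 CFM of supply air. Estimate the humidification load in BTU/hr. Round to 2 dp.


Q = 0.68 * 3519 * 13.1 = 31347.25 BTU/hr

31347.25 BTU/hr


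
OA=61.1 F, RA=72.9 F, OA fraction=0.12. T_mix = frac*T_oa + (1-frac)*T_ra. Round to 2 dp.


T_mix = 0.12*61.1 + 0.88*72.9 = 71.48 F

71.48 F


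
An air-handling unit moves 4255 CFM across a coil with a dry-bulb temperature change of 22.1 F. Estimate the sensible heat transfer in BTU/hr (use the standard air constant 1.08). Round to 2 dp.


Q = 1.08 * 4255 * 22.1 = 101558.34 BTU/hr

101558.34 BTU/hr


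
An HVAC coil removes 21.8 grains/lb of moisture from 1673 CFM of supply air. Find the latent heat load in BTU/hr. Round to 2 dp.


Q = 0.68 * 1673 * 21.8 = 24800.55 BTU/hr

24800.55 BTU/hr


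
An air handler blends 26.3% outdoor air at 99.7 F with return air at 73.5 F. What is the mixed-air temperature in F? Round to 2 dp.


T_mix = 73.5 + (26.3/100)*(99.7-73.5) = 80.39 F

80.39 F


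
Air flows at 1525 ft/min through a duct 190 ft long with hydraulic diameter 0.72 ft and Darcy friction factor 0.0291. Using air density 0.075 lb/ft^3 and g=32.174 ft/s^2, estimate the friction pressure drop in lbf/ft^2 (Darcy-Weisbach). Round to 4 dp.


v_fps = 1525/60 = 25.4167 ft/s
dp = 0.0291*(190/0.72)*0.075*25.4167^2/(2*32.174) = 5.7820 lbf/ft^2

5.7820 lbf/ft^2


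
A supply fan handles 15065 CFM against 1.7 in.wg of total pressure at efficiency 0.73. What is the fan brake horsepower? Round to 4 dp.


BHP = 15065 * 1.7 / (6356 * 0.73) = 5.5196 hp

5.5196 hp


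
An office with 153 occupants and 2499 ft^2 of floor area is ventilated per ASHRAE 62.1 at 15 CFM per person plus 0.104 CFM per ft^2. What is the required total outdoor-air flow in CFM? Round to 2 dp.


Total = 153*15 + 2499*0.104 = 2554.90 CFM

2554.90 CFM


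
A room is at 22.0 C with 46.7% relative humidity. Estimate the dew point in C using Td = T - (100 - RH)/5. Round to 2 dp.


Td = 22.0 - (100-46.7)/5 = 11.34 C

11.34 C


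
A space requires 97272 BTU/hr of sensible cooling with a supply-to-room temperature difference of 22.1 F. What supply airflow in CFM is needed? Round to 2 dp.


CFM = 97272 / (1.08 * 22.1) = 4075.41

4075.41 CFM


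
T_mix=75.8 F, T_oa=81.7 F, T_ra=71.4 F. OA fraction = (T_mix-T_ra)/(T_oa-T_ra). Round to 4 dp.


frac = (75.8 - 71.4) / (81.7 - 71.4) = 0.4272

0.4272


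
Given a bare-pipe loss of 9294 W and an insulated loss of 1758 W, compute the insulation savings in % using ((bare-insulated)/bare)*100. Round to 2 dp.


Savings = ((9294-1758)/9294)*100 = 81.08 %

81.08 %


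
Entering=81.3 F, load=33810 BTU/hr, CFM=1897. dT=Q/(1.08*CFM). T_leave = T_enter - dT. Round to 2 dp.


dT = 33810/(1.08*1897) = 16.5027
T_leave = 81.3 - 16.5027 = 64.80 F

64.80 F


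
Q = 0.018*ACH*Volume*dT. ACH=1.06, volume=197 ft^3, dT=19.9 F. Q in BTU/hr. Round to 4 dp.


Q = 0.018 * 1.06 * 197 * 19.9 = 74.7993 BTU/hr

74.7993 BTU/hr


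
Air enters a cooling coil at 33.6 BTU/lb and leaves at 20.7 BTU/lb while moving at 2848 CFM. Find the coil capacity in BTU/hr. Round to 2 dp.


Q = 4.5 * 2848 * (33.6 - 20.7) = 165326.40 BTU/hr

165326.40 BTU/hr


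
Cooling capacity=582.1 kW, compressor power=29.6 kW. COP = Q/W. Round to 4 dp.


COP = 582.1 / 29.6 = 19.6655

19.6655


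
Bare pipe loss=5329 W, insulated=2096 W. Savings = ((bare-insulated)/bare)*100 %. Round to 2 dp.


Savings = ((5329-2096)/5329)*100 = 60.67 %

60.67 %


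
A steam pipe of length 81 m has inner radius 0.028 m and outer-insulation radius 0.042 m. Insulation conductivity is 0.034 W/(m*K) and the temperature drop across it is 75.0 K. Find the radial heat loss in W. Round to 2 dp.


Q = 2*pi*0.034*81*75.0/ln(0.042/0.028) = 3200.75 W

3200.75 W


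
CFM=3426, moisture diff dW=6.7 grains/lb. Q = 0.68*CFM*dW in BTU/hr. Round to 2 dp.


Q = 0.68 * 3426 * 6.7 = 15608.86 BTU/hr

15608.86 BTU/hr


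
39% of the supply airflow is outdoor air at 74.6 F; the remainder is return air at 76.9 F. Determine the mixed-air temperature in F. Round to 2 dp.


T_mix = 0.39*74.6 + 0.61*76.9 = 76.00 F

76.00 F


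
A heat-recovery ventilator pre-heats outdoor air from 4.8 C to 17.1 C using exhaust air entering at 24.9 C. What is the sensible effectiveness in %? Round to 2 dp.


eff = (17.1-4.8)/(24.9-4.8)*100 = 61.19 %

61.19 %


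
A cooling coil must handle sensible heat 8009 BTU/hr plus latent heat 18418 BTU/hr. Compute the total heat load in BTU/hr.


Qt = 8009 + 18418 = 26427 BTU/hr

26427 BTU/hr


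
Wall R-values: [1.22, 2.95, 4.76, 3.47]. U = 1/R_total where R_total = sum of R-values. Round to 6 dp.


R_total = 1.22 + 2.95 + 4.76 + 3.47 = 12.40
U = 1/12.40 = 0.080645

0.080645


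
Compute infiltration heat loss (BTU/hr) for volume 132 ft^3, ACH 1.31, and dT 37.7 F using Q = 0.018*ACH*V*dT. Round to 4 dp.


Q = 0.018 * 1.31 * 132 * 37.7 = 117.3435 BTU/hr

117.3435 BTU/hr


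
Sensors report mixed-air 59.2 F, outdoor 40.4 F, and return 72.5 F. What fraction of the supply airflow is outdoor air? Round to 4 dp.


frac = (59.2 - 72.5) / (40.4 - 72.5) = 0.4143

0.4143


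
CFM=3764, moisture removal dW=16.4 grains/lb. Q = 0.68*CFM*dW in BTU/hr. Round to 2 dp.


Q = 0.68 * 3764 * 16.4 = 41976.13 BTU/hr

41976.13 BTU/hr


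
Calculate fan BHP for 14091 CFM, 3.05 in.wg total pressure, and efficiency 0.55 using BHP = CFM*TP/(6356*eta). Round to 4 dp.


BHP = 14091 * 3.05 / (6356 * 0.55) = 12.2941 hp

12.2941 hp


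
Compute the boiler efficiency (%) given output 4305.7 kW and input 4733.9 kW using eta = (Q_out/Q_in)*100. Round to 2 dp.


eta = (4305.7/4733.9)*100 = 90.95 %

90.95 %


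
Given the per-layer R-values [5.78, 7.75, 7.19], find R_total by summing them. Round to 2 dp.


R_total = 5.78 + 7.75 + 7.19 = 20.72

20.72


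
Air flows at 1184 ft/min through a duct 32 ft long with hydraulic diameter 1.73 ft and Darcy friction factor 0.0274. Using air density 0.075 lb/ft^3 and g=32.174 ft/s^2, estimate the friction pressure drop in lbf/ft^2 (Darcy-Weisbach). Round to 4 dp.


v_fps = 1184/60 = 19.7333 ft/s
dp = 0.0274*(32/1.73)*0.075*19.7333^2/(2*32.174) = 0.2300 lbf/ft^2

0.2300 lbf/ft^2


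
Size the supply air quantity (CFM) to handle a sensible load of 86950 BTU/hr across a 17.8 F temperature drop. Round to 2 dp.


CFM = 86950 / (1.08 * 17.8) = 4522.99

4522.99 CFM


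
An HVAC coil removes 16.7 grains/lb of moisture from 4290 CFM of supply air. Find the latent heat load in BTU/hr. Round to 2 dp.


Q = 0.68 * 4290 * 16.7 = 48717.24 BTU/hr

48717.24 BTU/hr


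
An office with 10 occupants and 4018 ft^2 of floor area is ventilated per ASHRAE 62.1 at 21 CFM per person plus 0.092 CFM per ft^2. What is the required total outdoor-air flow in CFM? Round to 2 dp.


Total = 10*21 + 4018*0.092 = 579.66 CFM

579.66 CFM


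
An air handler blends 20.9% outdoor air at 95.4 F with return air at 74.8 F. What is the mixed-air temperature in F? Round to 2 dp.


T_mix = 74.8 + (20.9/100)*(95.4-74.8) = 79.11 F

79.11 F


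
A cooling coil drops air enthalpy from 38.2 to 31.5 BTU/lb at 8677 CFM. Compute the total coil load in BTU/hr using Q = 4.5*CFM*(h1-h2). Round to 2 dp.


Q = 4.5 * 8677 * (38.2 - 31.5) = 261611.55 BTU/hr

261611.55 BTU/hr


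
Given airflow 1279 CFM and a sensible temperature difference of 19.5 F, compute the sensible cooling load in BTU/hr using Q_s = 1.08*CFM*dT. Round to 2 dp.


Q = 1.08 * 1279 * 19.5 = 26935.74 BTU/hr

26935.74 BTU/hr


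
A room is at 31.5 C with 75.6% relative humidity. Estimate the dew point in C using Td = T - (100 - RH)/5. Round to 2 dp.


Td = 31.5 - (100-75.6)/5 = 26.62 C

26.62 C


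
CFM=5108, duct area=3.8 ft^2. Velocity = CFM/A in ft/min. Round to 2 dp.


V = 5108 / 3.8 = 1344.21 ft/min

1344.21 ft/min


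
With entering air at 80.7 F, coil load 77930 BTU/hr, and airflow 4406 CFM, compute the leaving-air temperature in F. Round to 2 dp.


dT = 77930/(1.08*4406) = 16.3771
T_leave = 80.7 - 16.3771 = 64.32 F

64.32 F


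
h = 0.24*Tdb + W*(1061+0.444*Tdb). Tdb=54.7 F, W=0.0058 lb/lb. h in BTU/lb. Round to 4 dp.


h = 0.24*54.7 + 0.0058*(1061+0.444*54.7) = 19.4227 BTU/lb

19.4227 BTU/lb


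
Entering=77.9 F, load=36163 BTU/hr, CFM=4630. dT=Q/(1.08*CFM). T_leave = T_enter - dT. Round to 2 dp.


dT = 36163/(1.08*4630) = 7.2320
T_leave = 77.9 - 7.2320 = 70.67 F

70.67 F


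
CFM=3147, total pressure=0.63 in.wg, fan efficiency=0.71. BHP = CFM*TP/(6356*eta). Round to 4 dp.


BHP = 3147 * 0.63 / (6356 * 0.71) = 0.4393 hp

0.4393 hp


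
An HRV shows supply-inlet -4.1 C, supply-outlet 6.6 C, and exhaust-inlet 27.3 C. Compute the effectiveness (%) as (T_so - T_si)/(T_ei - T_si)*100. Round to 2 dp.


eff = (6.6-(-4.1))/(27.3-(-4.1))*100 = 34.08 %

34.08 %


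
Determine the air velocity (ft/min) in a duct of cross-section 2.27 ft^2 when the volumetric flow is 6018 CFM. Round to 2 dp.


V = 6018 / 2.27 = 2651.10 ft/min

2651.10 ft/min


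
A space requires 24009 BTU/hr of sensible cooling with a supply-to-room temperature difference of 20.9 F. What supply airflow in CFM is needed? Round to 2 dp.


CFM = 24009 / (1.08 * 20.9) = 1063.66

1063.66 CFM


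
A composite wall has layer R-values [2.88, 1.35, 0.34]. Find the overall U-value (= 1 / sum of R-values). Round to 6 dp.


R_total = 2.88 + 1.35 + 0.34 = 4.57
U = 1/4.57 = 0.218818

0.218818


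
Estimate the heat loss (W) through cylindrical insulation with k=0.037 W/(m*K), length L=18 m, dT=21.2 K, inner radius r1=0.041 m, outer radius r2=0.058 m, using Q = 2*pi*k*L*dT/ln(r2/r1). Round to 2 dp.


Q = 2*pi*0.037*18*21.2/ln(0.058/0.041) = 255.75 W

255.75 W


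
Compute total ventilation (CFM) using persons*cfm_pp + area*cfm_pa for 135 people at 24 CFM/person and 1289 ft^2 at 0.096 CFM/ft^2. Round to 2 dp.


Total = 135*24 + 1289*0.096 = 3363.74 CFM

3363.74 CFM


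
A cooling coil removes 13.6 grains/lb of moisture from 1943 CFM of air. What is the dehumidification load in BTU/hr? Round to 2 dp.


Q = 0.68 * 1943 * 13.6 = 17968.86 BTU/hr

17968.86 BTU/hr


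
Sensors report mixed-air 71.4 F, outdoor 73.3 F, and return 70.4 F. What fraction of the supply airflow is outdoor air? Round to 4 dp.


frac = (71.4 - 70.4) / (73.3 - 70.4) = 0.3448

0.3448


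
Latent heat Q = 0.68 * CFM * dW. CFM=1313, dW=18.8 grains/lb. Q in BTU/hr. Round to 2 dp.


Q = 0.68 * 1313 * 18.8 = 16785.39 BTU/hr

16785.39 BTU/hr


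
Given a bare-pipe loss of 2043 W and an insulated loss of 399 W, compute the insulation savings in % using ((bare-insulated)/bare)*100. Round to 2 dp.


Savings = ((2043-399)/2043)*100 = 80.47 %

80.47 %


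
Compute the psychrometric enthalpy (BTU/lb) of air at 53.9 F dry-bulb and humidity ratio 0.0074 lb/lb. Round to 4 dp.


h = 0.24*53.9 + 0.0074*(1061+0.444*53.9) = 20.9645 BTU/lb

20.9645 BTU/lb


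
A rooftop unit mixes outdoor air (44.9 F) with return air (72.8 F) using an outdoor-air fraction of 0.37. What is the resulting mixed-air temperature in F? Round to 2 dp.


T_mix = 0.37*44.9 + 0.63*72.8 = 62.48 F

62.48 F


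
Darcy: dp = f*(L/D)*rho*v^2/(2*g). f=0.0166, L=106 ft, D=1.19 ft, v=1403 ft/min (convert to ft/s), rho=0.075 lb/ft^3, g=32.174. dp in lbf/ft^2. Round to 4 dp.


v_fps = 1403/60 = 23.3833 ft/s
dp = 0.0166*(106/1.19)*0.075*23.3833^2/(2*32.174) = 0.9423 lbf/ft^2

0.9423 lbf/ft^2


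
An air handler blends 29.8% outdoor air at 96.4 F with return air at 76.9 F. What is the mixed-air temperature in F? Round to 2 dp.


T_mix = 76.9 + (29.8/100)*(96.4-76.9) = 82.71 F

82.71 F


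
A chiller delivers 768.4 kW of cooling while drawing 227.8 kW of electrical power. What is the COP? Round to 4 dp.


COP = 768.4 / 227.8 = 3.3731

3.3731


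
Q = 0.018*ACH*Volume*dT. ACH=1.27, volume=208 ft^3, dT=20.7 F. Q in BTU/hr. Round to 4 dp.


Q = 0.018 * 1.27 * 208 * 20.7 = 98.4260 BTU/hr

98.4260 BTU/hr


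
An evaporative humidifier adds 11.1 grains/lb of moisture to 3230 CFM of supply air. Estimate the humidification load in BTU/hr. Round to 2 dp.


Q = 0.68 * 3230 * 11.1 = 24380.04 BTU/hr

24380.04 BTU/hr


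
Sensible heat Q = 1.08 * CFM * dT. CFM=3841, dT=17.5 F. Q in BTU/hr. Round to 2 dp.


Q = 1.08 * 3841 * 17.5 = 72594.90 BTU/hr

72594.90 BTU/hr


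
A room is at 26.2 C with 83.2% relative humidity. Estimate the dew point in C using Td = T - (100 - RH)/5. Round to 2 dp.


Td = 26.2 - (100-83.2)/5 = 22.84 C

22.84 C


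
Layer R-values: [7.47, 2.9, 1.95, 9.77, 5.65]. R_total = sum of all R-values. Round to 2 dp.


R_total = 7.47 + 2.9 + 1.95 + 9.77 + 5.65 = 27.74

27.74


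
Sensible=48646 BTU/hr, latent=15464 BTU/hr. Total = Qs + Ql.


Qt = 48646 + 15464 = 64110 BTU/hr

64110 BTU/hr


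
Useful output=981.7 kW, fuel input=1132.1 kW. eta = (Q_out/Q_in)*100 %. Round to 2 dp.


eta = (981.7/1132.1)*100 = 86.71 %

86.71 %


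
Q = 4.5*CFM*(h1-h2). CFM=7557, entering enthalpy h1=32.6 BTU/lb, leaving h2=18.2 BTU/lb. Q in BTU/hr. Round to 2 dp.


Q = 4.5 * 7557 * (32.6 - 18.2) = 489693.60 BTU/hr

489693.60 BTU/hr


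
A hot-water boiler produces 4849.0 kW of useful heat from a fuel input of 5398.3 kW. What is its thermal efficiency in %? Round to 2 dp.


eta = (4849.0/5398.3)*100 = 89.82 %

89.82 %


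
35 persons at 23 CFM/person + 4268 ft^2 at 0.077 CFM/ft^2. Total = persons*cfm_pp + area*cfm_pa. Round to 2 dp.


Total = 35*23 + 4268*0.077 = 1133.64 CFM

1133.64 CFM


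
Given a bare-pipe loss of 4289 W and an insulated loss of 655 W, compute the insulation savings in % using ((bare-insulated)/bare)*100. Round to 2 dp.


Savings = ((4289-655)/4289)*100 = 84.73 %

84.73 %


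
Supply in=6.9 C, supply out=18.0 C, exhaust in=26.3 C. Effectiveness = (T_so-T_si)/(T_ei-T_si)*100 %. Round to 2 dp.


eff = (18.0-6.9)/(26.3-6.9)*100 = 57.22 %

57.22 %


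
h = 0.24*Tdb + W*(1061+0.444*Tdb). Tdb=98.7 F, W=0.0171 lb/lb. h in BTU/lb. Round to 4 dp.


h = 0.24*98.7 + 0.0171*(1061+0.444*98.7) = 42.5805 BTU/lb

42.5805 BTU/lb


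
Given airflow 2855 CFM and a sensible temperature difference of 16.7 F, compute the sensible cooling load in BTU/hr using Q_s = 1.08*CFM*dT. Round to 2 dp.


Q = 1.08 * 2855 * 16.7 = 51492.78 BTU/hr

51492.78 BTU/hr


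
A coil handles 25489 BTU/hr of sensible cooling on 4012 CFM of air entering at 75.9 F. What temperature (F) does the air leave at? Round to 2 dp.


dT = 25489/(1.08*4012) = 5.8826
T_leave = 75.9 - 5.8826 = 70.02 F

70.02 F


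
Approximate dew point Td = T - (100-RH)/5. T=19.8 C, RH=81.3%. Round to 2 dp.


Td = 19.8 - (100-81.3)/5 = 16.06 C

16.06 C


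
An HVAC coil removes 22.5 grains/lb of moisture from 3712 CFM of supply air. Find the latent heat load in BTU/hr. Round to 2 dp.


Q = 0.68 * 3712 * 22.5 = 56793.60 BTU/hr

56793.60 BTU/hr


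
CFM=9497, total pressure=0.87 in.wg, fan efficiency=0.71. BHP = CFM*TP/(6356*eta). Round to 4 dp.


BHP = 9497 * 0.87 / (6356 * 0.71) = 1.8309 hp

1.8309 hp


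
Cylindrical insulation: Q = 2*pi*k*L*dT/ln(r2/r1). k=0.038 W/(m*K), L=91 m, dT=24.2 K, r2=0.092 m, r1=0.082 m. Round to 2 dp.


Q = 2*pi*0.038*91*24.2/ln(0.092/0.082) = 4569.42 W

4569.42 W


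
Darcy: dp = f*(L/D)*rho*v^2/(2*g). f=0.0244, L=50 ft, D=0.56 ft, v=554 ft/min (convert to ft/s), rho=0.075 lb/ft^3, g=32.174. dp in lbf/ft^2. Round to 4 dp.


v_fps = 554/60 = 9.2333 ft/s
dp = 0.0244*(50/0.56)*0.075*9.2333^2/(2*32.174) = 0.2165 lbf/ft^2

0.2165 lbf/ft^2


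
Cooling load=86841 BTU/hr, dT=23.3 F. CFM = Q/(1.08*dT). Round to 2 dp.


CFM = 86841 / (1.08 * 23.3) = 3451.00

3451.00 CFM


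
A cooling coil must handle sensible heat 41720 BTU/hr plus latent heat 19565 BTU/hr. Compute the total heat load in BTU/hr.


Qt = 41720 + 19565 = 61285 BTU/hr

61285 BTU/hr


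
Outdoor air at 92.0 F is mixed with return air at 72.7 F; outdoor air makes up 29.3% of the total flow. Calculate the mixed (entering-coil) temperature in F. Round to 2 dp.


T_mix = 72.7 + (29.3/100)*(92.0-72.7) = 78.35 F

78.35 F


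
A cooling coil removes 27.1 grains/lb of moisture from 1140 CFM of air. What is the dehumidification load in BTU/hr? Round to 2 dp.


Q = 0.68 * 1140 * 27.1 = 21007.92 BTU/hr

21007.92 BTU/hr


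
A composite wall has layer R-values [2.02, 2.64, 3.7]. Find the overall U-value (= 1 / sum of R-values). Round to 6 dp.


R_total = 2.02 + 2.64 + 3.7 = 8.36
U = 1/8.36 = 0.119617

0.119617


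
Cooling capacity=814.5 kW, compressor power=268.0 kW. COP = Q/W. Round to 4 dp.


COP = 814.5 / 268.0 = 3.0392

3.0392


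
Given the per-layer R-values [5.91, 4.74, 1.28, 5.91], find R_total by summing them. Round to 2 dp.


R_total = 5.91 + 4.74 + 1.28 + 5.91 = 17.84

17.84


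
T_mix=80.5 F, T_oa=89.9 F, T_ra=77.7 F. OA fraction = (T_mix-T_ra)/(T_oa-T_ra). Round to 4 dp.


frac = (80.5 - 77.7) / (89.9 - 77.7) = 0.2295

0.2295


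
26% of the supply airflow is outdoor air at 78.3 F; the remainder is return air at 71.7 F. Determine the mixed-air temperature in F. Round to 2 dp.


T_mix = 0.26*78.3 + 0.74*71.7 = 73.42 F

73.42 F


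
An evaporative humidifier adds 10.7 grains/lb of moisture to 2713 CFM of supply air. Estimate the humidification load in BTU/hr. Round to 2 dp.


Q = 0.68 * 2713 * 10.7 = 19739.79 BTU/hr

19739.79 BTU/hr


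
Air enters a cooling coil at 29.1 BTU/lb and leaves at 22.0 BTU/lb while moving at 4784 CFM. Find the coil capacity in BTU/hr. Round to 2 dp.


Q = 4.5 * 4784 * (29.1 - 22.0) = 152848.80 BTU/hr

152848.80 BTU/hr


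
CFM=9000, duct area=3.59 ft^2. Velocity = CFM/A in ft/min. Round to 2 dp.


V = 9000 / 3.59 = 2506.96 ft/min

2506.96 ft/min


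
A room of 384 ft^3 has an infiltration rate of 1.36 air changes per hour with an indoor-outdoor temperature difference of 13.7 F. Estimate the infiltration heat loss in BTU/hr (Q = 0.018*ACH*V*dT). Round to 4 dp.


Q = 0.018 * 1.36 * 384 * 13.7 = 128.7844 BTU/hr

128.7844 BTU/hr


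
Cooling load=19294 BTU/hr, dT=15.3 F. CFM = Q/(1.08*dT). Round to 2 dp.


CFM = 19294 / (1.08 * 15.3) = 1167.63

1167.63 CFM


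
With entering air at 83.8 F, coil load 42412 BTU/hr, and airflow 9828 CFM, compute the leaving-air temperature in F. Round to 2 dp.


dT = 42412/(1.08*9828) = 3.9958
T_leave = 83.8 - 3.9958 = 79.80 F

79.80 F


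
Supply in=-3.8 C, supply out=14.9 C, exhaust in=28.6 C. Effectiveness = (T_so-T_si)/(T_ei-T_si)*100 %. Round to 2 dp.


eff = (14.9-(-3.8))/(28.6-(-3.8))*100 = 57.72 %

57.72 %


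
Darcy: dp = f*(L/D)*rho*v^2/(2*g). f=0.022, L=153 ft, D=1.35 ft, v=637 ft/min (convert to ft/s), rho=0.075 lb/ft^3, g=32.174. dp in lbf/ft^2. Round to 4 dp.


v_fps = 637/60 = 10.6167 ft/s
dp = 0.022*(153/1.35)*0.075*10.6167^2/(2*32.174) = 0.3276 lbf/ft^2

0.3276 lbf/ft^2


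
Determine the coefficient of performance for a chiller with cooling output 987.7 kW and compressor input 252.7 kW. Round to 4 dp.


COP = 987.7 / 252.7 = 3.9086

3.9086


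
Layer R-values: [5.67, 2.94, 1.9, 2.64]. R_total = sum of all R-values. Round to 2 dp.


R_total = 5.67 + 2.94 + 1.9 + 2.64 = 13.15

13.15


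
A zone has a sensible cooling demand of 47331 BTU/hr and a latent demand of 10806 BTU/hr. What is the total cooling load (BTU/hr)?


Qt = 47331 + 10806 = 58137 BTU/hr

58137 BTU/hr


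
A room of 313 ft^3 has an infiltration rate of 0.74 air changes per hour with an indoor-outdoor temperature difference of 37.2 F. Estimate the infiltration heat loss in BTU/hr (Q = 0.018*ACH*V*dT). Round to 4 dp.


Q = 0.018 * 0.74 * 313 * 37.2 = 155.0928 BTU/hr

155.0928 BTU/hr


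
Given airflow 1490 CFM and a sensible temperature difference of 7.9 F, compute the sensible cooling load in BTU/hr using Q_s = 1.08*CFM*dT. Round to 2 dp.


Q = 1.08 * 1490 * 7.9 = 12712.68 BTU/hr

12712.68 BTU/hr


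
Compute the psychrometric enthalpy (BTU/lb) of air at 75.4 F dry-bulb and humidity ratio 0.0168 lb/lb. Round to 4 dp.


h = 0.24*75.4 + 0.0168*(1061+0.444*75.4) = 36.4832 BTU/lb

36.4832 BTU/lb


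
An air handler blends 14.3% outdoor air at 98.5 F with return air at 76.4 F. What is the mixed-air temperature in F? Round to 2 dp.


T_mix = 76.4 + (14.3/100)*(98.5-76.4) = 79.56 F

79.56 F


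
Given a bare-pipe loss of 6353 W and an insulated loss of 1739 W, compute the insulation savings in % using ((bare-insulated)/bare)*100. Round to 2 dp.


Savings = ((6353-1739)/6353)*100 = 72.63 %

72.63 %


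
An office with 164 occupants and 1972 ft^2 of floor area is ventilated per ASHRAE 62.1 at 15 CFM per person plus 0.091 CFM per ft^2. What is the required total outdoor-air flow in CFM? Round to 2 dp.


Total = 164*15 + 1972*0.091 = 2639.45 CFM

2639.45 CFM


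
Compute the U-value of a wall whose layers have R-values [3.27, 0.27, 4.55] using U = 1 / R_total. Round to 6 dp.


R_total = 3.27 + 0.27 + 4.55 = 8.09
U = 1/8.09 = 0.123609

0.123609


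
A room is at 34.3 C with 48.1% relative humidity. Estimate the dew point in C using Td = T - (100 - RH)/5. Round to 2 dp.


Td = 34.3 - (100-48.1)/5 = 23.92 C

23.92 C


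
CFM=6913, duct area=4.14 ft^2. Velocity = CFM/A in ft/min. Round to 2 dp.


V = 6913 / 4.14 = 1669.81 ft/min

1669.81 ft/min


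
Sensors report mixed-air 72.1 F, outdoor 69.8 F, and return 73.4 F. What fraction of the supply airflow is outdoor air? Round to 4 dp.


frac = (72.1 - 73.4) / (69.8 - 73.4) = 0.3611

0.3611


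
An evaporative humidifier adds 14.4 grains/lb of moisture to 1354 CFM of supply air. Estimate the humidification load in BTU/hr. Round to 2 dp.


Q = 0.68 * 1354 * 14.4 = 13258.37 BTU/hr

13258.37 BTU/hr


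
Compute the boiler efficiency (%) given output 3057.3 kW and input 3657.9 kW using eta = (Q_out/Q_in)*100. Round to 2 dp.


eta = (3057.3/3657.9)*100 = 83.58 %

83.58 %


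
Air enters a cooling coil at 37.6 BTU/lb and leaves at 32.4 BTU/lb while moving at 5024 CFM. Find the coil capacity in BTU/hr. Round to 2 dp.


Q = 4.5 * 5024 * (37.6 - 32.4) = 117561.60 BTU/hr

117561.60 BTU/hr


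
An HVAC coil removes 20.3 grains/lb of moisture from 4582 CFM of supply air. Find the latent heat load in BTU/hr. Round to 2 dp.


Q = 0.68 * 4582 * 20.3 = 63249.93 BTU/hr

63249.93 BTU/hr


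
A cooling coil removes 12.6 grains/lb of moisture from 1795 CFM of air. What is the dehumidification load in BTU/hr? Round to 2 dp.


Q = 0.68 * 1795 * 12.6 = 15379.56 BTU/hr

15379.56 BTU/hr


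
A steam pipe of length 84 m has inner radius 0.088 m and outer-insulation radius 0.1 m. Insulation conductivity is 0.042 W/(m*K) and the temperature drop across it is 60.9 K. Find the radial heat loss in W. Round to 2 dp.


Q = 2*pi*0.042*84*60.9/ln(0.1/0.088) = 10560.43 W

10560.43 W


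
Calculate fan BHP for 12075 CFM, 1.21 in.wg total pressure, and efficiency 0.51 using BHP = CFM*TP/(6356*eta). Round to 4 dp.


BHP = 12075 * 1.21 / (6356 * 0.51) = 4.5073 hp

4.5073 hp


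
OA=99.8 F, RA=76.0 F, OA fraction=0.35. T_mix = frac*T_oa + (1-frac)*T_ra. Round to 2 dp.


T_mix = 0.35*99.8 + 0.65*76.0 = 84.33 F

84.33 F


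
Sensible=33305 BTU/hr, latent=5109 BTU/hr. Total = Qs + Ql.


Qt = 33305 + 5109 = 38414 BTU/hr

38414 BTU/hr


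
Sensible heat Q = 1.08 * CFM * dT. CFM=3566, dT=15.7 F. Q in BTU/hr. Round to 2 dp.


Q = 1.08 * 3566 * 15.7 = 60465.10 BTU/hr

60465.10 BTU/hr


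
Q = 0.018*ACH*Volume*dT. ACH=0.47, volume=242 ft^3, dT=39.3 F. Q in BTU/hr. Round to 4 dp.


Q = 0.018 * 0.47 * 242 * 39.3 = 80.4597 BTU/hr

80.4597 BTU/hr


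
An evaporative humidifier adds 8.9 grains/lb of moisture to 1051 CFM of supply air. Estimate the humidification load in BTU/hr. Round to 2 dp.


Q = 0.68 * 1051 * 8.9 = 6360.65 BTU/hr

6360.65 BTU/hr


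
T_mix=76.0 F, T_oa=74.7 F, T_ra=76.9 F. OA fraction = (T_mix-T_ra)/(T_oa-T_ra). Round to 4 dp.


frac = (76.0 - 76.9) / (74.7 - 76.9) = 0.4091

0.4091


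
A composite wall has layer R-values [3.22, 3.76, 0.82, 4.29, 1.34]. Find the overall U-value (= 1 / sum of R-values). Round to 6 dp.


R_total = 3.22 + 3.76 + 0.82 + 4.29 + 1.34 = 13.43
U = 1/13.43 = 0.074460

0.074460


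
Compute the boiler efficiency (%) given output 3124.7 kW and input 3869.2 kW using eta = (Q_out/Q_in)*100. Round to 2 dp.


eta = (3124.7/3869.2)*100 = 80.76 %

80.76 %


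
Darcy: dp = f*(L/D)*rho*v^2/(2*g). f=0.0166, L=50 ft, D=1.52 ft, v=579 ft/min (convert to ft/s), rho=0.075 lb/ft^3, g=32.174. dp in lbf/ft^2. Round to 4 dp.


v_fps = 579/60 = 9.65 ft/s
dp = 0.0166*(50/1.52)*0.075*9.65^2/(2*32.174) = 0.0593 lbf/ft^2

0.0593 lbf/ft^2


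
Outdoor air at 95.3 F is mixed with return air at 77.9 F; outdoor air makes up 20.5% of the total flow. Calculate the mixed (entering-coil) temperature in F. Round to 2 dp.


T_mix = 77.9 + (20.5/100)*(95.3-77.9) = 81.47 F

81.47 F


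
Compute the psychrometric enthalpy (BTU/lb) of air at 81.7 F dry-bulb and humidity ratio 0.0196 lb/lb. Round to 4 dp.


h = 0.24*81.7 + 0.0196*(1061+0.444*81.7) = 41.1146 BTU/lb

41.1146 BTU/lb


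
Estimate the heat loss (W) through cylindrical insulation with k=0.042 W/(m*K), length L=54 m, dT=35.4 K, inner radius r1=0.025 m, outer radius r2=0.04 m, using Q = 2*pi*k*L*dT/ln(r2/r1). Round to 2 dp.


Q = 2*pi*0.042*54*35.4/ln(0.04/0.025) = 1073.31 W

1073.31 W


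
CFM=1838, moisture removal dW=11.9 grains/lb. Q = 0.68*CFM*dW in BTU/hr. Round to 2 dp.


Q = 0.68 * 1838 * 11.9 = 14873.10 BTU/hr

14873.10 BTU/hr


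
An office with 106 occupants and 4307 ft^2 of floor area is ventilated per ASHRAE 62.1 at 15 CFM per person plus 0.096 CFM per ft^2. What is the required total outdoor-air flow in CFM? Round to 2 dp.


Total = 106*15 + 4307*0.096 = 2003.47 CFM

2003.47 CFM


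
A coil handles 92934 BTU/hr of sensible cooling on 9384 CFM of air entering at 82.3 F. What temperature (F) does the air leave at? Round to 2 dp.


dT = 92934/(1.08*9384) = 9.1699
T_leave = 82.3 - 9.1699 = 73.13 F

73.13 F


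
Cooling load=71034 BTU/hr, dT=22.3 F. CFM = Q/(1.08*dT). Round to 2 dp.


CFM = 71034 / (1.08 * 22.3) = 2949.43

2949.43 CFM


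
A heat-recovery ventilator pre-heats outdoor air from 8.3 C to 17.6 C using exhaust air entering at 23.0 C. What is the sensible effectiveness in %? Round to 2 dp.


eff = (17.6-8.3)/(23.0-8.3)*100 = 63.27 %

63.27 %


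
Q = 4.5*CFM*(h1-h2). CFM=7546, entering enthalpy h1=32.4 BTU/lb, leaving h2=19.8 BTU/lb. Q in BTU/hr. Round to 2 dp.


Q = 4.5 * 7546 * (32.4 - 19.8) = 427858.20 BTU/hr

427858.20 BTU/hr


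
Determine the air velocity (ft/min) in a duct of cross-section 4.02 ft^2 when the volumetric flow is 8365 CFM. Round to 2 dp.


V = 8365 / 4.02 = 2080.85 ft/min

2080.85 ft/min


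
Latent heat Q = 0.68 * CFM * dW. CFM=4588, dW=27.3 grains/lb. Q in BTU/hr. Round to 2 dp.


Q = 0.68 * 4588 * 27.3 = 85171.63 BTU/hr

85171.63 BTU/hr


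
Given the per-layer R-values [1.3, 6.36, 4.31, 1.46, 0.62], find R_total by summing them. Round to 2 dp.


R_total = 1.3 + 6.36 + 4.31 + 1.46 + 0.62 = 14.05

14.05


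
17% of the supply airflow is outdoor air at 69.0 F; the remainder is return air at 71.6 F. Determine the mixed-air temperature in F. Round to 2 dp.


T_mix = 0.17*69.0 + 0.83*71.6 = 71.16 F

71.16 F


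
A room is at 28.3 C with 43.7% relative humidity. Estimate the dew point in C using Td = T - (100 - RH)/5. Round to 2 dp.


Td = 28.3 - (100-43.7)/5 = 17.04 C

17.04 C


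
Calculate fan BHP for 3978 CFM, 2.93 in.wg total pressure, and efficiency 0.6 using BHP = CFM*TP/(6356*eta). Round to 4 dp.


BHP = 3978 * 2.93 / (6356 * 0.6) = 3.0563 hp

3.0563 hp


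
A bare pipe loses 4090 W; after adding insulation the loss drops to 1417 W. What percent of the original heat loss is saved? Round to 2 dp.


Savings = ((4090-1417)/4090)*100 = 65.35 %

65.35 %


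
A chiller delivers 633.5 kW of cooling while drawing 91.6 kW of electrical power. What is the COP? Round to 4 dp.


COP = 633.5 / 91.6 = 6.9159

6.9159


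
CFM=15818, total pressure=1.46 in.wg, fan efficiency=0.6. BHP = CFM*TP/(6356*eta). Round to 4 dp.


BHP = 15818 * 1.46 / (6356 * 0.6) = 6.0558 hp

6.0558 hp


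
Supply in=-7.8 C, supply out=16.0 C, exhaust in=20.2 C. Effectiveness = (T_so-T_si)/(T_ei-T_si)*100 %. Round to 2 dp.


eff = (16.0-(-7.8))/(20.2-(-7.8))*100 = 85.00 %

85.00 %


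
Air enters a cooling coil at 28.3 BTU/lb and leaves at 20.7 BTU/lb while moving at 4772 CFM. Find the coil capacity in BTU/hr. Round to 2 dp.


Q = 4.5 * 4772 * (28.3 - 20.7) = 163202.40 BTU/hr

163202.40 BTU/hr


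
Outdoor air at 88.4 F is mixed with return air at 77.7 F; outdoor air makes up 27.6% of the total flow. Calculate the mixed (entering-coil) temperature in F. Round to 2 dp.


T_mix = 77.7 + (27.6/100)*(88.4-77.7) = 80.65 F

80.65 F


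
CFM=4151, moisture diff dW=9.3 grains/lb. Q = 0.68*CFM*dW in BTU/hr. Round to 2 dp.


Q = 0.68 * 4151 * 9.3 = 26250.92 BTU/hr

26250.92 BTU/hr


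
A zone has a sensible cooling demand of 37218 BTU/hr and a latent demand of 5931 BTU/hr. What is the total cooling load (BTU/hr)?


Qt = 37218 + 5931 = 43149 BTU/hr

43149 BTU/hr


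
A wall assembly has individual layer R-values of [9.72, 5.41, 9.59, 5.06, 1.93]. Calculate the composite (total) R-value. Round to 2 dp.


R_total = 9.72 + 5.41 + 9.59 + 5.06 + 1.93 = 31.71

31.71


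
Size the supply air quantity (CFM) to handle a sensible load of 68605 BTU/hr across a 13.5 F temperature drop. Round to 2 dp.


CFM = 68605 / (1.08 * 13.5) = 4705.42

4705.42 CFM


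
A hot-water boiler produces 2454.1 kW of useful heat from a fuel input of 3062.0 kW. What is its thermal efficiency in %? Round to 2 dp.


eta = (2454.1/3062.0)*100 = 80.15 %

80.15 %


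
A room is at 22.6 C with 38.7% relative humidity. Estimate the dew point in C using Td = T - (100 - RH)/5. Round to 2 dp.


Td = 22.6 - (100-38.7)/5 = 10.34 C

10.34 C


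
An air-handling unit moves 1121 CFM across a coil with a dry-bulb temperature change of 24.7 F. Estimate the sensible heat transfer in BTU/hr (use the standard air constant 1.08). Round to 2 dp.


Q = 1.08 * 1121 * 24.7 = 29903.80 BTU/hr

29903.80 BTU/hr


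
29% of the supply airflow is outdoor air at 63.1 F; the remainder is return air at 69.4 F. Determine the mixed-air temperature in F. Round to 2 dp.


T_mix = 0.29*63.1 + 0.71*69.4 = 67.57 F

67.57 F


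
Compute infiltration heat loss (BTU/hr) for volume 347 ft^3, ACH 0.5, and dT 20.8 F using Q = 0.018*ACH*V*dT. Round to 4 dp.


Q = 0.018 * 0.5 * 347 * 20.8 = 64.9584 BTU/hr

64.9584 BTU/hr


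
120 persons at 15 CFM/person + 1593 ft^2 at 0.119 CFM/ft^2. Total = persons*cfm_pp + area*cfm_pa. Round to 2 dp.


Total = 120*15 + 1593*0.119 = 1989.57 CFM

1989.57 CFM


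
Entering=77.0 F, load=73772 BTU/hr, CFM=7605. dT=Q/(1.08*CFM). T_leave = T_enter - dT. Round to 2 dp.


dT = 73772/(1.08*7605) = 8.9819
T_leave = 77.0 - 8.9819 = 68.02 F

68.02 F


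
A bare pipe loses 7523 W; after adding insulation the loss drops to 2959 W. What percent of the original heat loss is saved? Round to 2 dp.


Savings = ((7523-2959)/7523)*100 = 60.67 %

60.67 %


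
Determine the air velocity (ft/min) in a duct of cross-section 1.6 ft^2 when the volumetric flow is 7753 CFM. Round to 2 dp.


V = 7753 / 1.6 = 4845.63 ft/min

4845.63 ft/min


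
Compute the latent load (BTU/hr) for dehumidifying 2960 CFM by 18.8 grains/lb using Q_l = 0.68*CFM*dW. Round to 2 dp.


Q = 0.68 * 2960 * 18.8 = 37840.64 BTU/hr

37840.64 BTU/hr


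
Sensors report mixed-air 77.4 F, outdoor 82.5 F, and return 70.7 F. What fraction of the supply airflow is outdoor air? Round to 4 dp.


frac = (77.4 - 70.7) / (82.5 - 70.7) = 0.5678

0.5678


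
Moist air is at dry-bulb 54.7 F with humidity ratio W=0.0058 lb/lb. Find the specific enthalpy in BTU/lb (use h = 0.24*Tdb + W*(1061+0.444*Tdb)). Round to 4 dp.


h = 0.24*54.7 + 0.0058*(1061+0.444*54.7) = 19.4227 BTU/lb

19.4227 BTU/lb


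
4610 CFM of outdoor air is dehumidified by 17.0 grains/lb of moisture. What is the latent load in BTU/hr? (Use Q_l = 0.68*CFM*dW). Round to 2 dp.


Q = 0.68 * 4610 * 17.0 = 53291.60 BTU/hr

53291.60 BTU/hr


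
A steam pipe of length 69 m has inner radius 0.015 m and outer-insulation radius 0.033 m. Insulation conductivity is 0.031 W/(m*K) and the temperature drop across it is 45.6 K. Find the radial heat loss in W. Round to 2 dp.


Q = 2*pi*0.031*69*45.6/ln(0.033/0.015) = 777.28 W

777.28 W
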